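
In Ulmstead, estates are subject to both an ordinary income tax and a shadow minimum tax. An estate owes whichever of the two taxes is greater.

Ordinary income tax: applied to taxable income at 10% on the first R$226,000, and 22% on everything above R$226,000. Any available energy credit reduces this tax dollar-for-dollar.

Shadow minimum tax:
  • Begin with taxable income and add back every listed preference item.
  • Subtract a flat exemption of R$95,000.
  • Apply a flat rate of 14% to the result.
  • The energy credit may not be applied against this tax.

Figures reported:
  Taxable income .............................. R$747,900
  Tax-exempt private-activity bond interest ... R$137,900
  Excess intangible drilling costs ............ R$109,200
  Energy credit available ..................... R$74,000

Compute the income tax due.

Shadow minimum tax:
  Adjusted income: R$747,900 + R$137,900 + R$109,200 = R$995,000
  Less exemption R$95,000 → base R$900,000
  R$900,000 × 14% = R$126,000

Ordinary income tax:
  R$226,000 × 10% = R$22,600
  R$521,900 × 22% = R$114,818
  → R$137,418
  Less energy credit R$74,000 → R$63,418

R$126,000 > R$63,418, so the shadow minimum tax is the binding amount.

R$126,000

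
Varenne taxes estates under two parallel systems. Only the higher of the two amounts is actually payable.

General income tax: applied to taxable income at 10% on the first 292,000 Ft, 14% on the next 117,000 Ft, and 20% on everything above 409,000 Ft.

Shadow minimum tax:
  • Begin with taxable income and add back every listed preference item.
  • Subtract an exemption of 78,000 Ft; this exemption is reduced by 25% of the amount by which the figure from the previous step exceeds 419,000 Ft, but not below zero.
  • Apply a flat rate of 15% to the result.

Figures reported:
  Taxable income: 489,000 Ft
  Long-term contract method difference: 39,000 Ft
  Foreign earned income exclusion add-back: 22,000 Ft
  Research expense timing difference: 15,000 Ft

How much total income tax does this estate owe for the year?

Shadow minimum tax:
  Adjusted income: 489,000 Ft + 39,000 Ft + 22,000 Ft + 15,000 Ft = 565,000 Ft
  Exemption: 78,000 Ft − 25% × (565,000 Ft − 419,000 Ft) = 78,000 Ft − 36,500 Ft = 41,500 Ft
  Base: 565,000 Ft − 41,500 Ft = 523,500 Ft
  523,500 Ft × 15% = 78,525 Ft

General income tax:
  292,000 Ft × 10% = 29,200 Ft
  117,000 Ft × 14% = 16,380 Ft
  80,000 Ft × 20% = 16,000 Ft
  → 61,580 Ft

78,525 Ft > 61,580 Ft, so the shadow minimum tax is the binding amount.

78,525 Ft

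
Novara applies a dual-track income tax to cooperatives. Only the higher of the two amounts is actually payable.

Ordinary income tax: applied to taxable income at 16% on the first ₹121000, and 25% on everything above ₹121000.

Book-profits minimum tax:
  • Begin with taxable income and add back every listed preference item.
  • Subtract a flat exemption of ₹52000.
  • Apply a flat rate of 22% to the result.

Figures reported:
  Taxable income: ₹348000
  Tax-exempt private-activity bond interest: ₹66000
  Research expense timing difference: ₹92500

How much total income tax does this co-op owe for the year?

₹99990

Ordinary income tax:
  ₹121000 × 16% = ₹19360
  ₹227000 × 25% = ₹56750
  → ₹76110

Book-profits minimum tax:
  Adjusted income: ₹348000 + ₹66000 + ₹92500 = ₹506500
  Less exemption ₹52000 → base ₹454500
  ₹454500 × 22% = ₹99990

₹99990 > ₹76110, so the book-profits minimum tax is the binding amount.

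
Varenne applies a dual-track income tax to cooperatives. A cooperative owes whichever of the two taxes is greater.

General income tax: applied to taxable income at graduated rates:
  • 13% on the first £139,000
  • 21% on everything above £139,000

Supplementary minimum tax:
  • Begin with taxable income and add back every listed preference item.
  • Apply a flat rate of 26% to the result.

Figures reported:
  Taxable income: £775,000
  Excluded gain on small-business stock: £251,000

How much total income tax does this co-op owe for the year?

General income tax:
  £139,000 × 13% = £18,070
  £636,000 × 21% = £133,560
  → £151,630

Supplementary minimum tax:
  Adjusted income: £775,000 + £251,000 = £1,026,000
  £1,026,000 × 26% = £266,760

£266,760 > £151,630, so the supplementary minimum tax is the binding amount.

£266,760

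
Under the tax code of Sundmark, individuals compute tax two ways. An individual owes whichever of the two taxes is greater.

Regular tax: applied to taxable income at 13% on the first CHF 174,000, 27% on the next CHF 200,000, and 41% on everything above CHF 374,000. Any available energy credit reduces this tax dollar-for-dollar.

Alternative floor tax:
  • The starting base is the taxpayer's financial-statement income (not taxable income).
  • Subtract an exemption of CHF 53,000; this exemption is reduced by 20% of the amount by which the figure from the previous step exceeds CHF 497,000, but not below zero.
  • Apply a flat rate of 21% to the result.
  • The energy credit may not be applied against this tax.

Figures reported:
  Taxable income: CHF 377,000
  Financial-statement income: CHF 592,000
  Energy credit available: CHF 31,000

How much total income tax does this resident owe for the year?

CHF 117,180

Regular tax:
  CHF 174,000 × 13% = CHF 22,620
  CHF 200,000 × 27% = CHF 54,000
  CHF 3,000 × 41% = CHF 1,230
  → CHF 77,850
  Less energy credit CHF 31,000 → CHF 46,850

Alternative floor tax:
  Base (financial-statement income): CHF 592,000
  Exemption: CHF 53,000 − 20% × (CHF 592,000 − CHF 497,000) = CHF 53,000 − CHF 19,000 = CHF 34,000
  Base: CHF 592,000 − CHF 34,000 = CHF 558,000
  CHF 558,000 × 21% = CHF 117,180

CHF 117,180 > CHF 46,850, so the alternative floor tax is the binding amount.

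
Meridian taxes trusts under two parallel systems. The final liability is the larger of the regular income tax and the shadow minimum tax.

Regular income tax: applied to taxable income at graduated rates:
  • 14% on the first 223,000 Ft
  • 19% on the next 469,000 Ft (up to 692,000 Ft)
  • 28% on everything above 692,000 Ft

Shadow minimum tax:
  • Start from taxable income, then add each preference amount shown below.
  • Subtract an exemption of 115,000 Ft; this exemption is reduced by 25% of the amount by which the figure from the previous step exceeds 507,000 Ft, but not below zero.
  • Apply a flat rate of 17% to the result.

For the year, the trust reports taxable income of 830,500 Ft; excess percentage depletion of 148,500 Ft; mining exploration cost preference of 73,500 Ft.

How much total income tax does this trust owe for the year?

Regular income tax:
  223,000 Ft × 14% = 31,220 Ft
  469,000 Ft × 19% = 89,110 Ft
  138,500 Ft × 28% = 38,780 Ft
  → 159,110 Ft

Shadow minimum tax:
  Adjusted income: 830,500 Ft + 148,500 Ft + 73,500 Ft = 1,052,500 Ft
  Exemption: 25% × (1,052,500 Ft − 507,000 Ft) = 136,375 Ft ≥ 115,000 Ft, so the exemption is fully phased out
  Base: 1,052,500 Ft − 0 Ft = 1,052,500 Ft
  1,052,500 Ft × 17% = 178,925 Ft

178,925 Ft > 159,110 Ft, so the shadow minimum tax is the binding amount.

178,925 Ft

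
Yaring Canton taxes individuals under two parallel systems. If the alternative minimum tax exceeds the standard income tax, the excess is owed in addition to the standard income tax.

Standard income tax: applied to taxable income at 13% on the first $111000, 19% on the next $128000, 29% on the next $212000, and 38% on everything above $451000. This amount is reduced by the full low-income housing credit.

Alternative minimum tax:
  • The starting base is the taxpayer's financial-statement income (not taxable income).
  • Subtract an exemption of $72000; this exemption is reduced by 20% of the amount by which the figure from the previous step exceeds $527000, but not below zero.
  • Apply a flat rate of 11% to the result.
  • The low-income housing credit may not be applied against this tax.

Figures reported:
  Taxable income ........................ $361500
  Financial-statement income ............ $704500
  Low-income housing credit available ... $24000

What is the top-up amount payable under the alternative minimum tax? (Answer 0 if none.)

Alternative minimum tax:
  Base (financial-statement income): $704500
  Exemption: $72000 − 20% × ($704500 − $527000) = $72000 − $35500 = $36500
  Base: $704500 − $36500 = $668000
  $668000 × 11% = $73480

Standard income tax:
  $111000 × 13% = $14430
  $128000 × 19% = $24320
  $122500 × 29% = $35525
  → $74275
  Less low-income housing credit $24000 → $50275

Excess of alternative minimum tax over standard income tax: $73480 − $50275 = $23205.

$23205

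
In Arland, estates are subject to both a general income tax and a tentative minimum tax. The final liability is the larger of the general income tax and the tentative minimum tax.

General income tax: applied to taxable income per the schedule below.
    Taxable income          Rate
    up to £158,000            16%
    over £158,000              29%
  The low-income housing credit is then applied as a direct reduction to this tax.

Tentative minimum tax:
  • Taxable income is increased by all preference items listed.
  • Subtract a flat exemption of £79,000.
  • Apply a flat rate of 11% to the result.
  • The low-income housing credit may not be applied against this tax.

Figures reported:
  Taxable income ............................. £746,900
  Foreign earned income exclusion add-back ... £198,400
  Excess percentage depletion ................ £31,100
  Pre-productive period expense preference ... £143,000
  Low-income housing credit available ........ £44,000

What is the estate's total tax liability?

£152,061

Tentative minimum tax:
  Adjusted income: £746,900 + £198,400 + £31,100 + £143,000 = £1,119,400
  Less exemption £79,000 → base £1,040,400
  £1,040,400 × 11% = £114,444

General income tax:
  £158,000 × 16% = £25,280
  £588,900 × 29% = £170,781
  → £196,061
  Less low-income housing credit £44,000 → £152,061

£152,061 > £114,444, so the general income tax governs.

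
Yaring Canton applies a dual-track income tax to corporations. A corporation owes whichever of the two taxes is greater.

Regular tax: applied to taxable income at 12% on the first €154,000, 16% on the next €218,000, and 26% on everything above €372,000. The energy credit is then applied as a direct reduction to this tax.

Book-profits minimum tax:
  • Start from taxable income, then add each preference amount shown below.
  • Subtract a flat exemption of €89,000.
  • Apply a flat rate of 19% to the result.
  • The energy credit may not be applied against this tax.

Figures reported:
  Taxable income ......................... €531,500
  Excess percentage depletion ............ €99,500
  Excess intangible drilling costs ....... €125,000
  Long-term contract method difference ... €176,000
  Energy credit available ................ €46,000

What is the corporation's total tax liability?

Regular tax:
  €154,000 × 12% = €18,480
  €218,000 × 16% = €34,880
  €159,500 × 26% = €41,470
  → €94,830
  Less energy credit €46,000 → €48,830

Book-profits minimum tax:
  Adjusted income: €531,500 + €99,500 + €125,000 + €176,000 = €932,000
  Less exemption €89,000 → base €843,000
  €843,000 × 19% = €160,170

€160,170 > €48,830, so the book-profits minimum tax is the binding amount.

€160,170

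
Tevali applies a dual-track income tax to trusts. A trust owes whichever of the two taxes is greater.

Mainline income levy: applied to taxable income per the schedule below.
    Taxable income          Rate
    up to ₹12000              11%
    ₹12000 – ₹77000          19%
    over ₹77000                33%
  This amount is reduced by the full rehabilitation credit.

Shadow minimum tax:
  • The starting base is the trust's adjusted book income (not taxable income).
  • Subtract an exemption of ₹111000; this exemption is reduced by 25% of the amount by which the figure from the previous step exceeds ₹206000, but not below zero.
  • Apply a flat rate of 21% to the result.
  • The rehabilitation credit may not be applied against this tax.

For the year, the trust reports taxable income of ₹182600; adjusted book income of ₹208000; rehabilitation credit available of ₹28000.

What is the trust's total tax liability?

₹20518

Mainline income levy:
  ₹12000 × 11% = ₹1320
  ₹65000 × 19% = ₹12350
  ₹105600 × 33% = ₹34848
  → ₹48518
  Less rehabilitation credit ₹28000 → ₹20518

Shadow minimum tax:
  Base (adjusted book income): ₹208000
  Exemption: ₹111000 − 25% × (₹208000 − ₹206000) = ₹111000 − ₹500 = ₹110500
  Base: ₹208000 − ₹110500 = ₹97500
  ₹97500 × 21% = ₹20475

₹20518 > ₹20475, so the mainline income levy governs.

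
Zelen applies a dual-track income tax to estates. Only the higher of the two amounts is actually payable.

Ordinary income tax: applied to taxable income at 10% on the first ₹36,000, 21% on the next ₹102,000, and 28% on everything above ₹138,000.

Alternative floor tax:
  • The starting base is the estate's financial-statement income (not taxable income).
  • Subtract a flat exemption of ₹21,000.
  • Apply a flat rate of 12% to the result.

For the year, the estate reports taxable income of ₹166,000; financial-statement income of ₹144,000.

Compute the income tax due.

₹32,860

Alternative floor tax:
  Base (financial-statement income): ₹144,000
  Less exemption ₹21,000 → base ₹123,000
  ₹123,000 × 12% = ₹14,760

Ordinary income tax:
  ₹36,000 × 10% = ₹3,600
  ₹102,000 × 21% = ₹21,420
  ₹28,000 × 28% = ₹7,840
  → ₹32,860

₹32,860 > ₹14,760, so the ordinary income tax governs.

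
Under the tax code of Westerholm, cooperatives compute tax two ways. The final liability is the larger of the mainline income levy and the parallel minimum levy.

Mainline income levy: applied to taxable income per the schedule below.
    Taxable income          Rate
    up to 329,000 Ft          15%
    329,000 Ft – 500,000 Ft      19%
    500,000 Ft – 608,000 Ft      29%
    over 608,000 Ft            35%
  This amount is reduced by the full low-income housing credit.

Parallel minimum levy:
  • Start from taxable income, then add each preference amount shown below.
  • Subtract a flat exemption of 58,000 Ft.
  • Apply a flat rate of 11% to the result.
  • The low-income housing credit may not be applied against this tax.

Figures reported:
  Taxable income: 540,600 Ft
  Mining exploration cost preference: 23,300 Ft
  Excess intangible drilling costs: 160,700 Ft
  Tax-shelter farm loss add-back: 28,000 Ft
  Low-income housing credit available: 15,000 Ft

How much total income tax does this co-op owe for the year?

78,614 Ft

Mainline income levy:
  329,000 Ft × 15% = 49,350 Ft
  171,000 Ft × 19% = 32,490 Ft
  40,600 Ft × 29% = 11,774 Ft
  → 93,614 Ft
  Less low-income housing credit 15,000 Ft → 78,614 Ft

Parallel minimum levy:
  Adjusted income: 540,600 Ft + 23,300 Ft + 160,700 Ft + 28,000 Ft = 752,600 Ft
  Less exemption 58,000 Ft → base 694,600 Ft
  694,600 Ft × 11% = 76,406 Ft

78,614 Ft > 76,406 Ft, so the mainline income levy governs.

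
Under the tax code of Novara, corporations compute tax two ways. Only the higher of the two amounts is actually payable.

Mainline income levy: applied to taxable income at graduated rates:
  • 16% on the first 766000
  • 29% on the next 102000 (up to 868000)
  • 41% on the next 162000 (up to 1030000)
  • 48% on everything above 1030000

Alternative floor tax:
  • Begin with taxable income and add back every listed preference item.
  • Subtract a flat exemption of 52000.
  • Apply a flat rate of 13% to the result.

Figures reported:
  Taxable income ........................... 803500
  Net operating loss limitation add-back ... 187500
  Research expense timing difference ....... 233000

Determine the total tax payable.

Mainline income levy:
  766000 × 16% = 122560
  37500 × 29% = 10875
  → 133435

Alternative floor tax:
  Adjusted income: 803500 + 187500 + 233000 = 1224000
  Less exemption 52000 → base 1172000
  1172000 × 13% = 152360

152360 > 133435, so the alternative floor tax is the binding amount.

152360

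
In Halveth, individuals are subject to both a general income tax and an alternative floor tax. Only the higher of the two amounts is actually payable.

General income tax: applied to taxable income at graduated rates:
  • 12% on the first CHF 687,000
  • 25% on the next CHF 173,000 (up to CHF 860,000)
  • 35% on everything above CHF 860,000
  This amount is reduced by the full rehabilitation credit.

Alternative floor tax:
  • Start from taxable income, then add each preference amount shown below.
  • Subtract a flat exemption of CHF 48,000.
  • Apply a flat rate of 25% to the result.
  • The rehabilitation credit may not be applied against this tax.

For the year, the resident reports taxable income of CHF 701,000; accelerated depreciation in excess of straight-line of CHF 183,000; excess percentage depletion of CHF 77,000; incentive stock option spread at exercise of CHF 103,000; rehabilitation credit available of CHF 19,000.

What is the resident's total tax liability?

General income tax:
  CHF 687,000 × 12% = CHF 82,440
  CHF 14,000 × 25% = CHF 3,500
  → CHF 85,940
  Less rehabilitation credit CHF 19,000 → CHF 66,940

Alternative floor tax:
  Adjusted income: CHF 701,000 + CHF 183,000 + CHF 77,000 + CHF 103,000 = CHF 1,064,000
  Less exemption CHF 48,000 → base CHF 1,016,000
  CHF 1,016,000 × 25% = CHF 254,000

CHF 254,000 > CHF 66,940, so the alternative floor tax is the binding amount.

CHF 254,000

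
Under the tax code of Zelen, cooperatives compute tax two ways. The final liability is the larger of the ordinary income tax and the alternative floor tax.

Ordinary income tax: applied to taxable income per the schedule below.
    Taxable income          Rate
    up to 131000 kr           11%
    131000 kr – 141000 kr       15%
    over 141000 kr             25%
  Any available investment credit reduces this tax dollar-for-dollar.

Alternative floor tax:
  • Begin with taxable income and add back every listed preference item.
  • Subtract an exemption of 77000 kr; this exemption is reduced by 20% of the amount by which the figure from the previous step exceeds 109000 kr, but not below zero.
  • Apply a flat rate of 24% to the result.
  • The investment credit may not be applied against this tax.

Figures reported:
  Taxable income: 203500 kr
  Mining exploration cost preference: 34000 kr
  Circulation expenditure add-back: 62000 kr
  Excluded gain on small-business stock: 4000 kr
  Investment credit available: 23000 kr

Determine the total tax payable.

63696 kr

Ordinary income tax:
  131000 kr × 11% = 14410 kr
  10000 kr × 15% = 1500 kr
  62500 kr × 25% = 15625 kr
  → 31535 kr
  Less investment credit 23000 kr → 8535 kr

Alternative floor tax:
  Adjusted income: 203500 kr + 34000 kr + 62000 kr + 4000 kr = 303500 kr
  Exemption: 77000 kr − 20% × (303500 kr − 109000 kr) = 77000 kr − 38900 kr = 38100 kr
  Base: 303500 kr − 38100 kr = 265400 kr
  265400 kr × 24% = 63696 kr

63696 kr > 8535 kr, so the alternative floor tax is the binding amount.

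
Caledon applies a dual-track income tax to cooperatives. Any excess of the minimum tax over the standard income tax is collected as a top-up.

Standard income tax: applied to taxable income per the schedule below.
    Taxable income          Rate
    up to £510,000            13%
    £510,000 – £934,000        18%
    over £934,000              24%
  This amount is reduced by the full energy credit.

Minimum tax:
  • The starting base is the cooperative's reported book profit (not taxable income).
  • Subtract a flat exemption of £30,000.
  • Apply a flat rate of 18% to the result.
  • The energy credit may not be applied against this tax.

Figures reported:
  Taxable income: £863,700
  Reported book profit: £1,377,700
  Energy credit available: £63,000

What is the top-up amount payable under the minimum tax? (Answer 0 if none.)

£175,620

Standard income tax:
  £510,000 × 13% = £66,300
  £353,700 × 18% = £63,666
  → £129,966
  Less energy credit £63,000 → £66,966

Minimum tax:
  Base (reported book profit): £1,377,700
  Less exemption £30,000 → base £1,347,700
  £1,347,700 × 18% = £242,586

Excess of minimum tax over standard income tax: £242,586 − £66,966 = £175,620.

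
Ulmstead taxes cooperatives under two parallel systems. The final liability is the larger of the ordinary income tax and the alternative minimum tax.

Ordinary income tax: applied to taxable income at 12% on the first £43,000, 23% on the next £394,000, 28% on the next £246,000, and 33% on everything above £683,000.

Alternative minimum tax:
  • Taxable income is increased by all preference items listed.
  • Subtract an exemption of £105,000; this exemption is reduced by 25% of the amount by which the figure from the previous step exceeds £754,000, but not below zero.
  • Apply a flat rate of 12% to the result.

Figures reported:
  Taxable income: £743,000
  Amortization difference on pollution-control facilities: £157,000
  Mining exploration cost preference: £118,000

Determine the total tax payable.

Ordinary income tax:
  £43,000 × 12% = £5,160
  £394,000 × 23% = £90,620
  £246,000 × 28% = £68,880
  £60,000 × 33% = £19,800
  → £184,460

Alternative minimum tax:
  Adjusted income: £743,000 + £157,000 + £118,000 = £1,018,000
  Exemption: £105,000 − 25% × (£1,018,000 − £754,000) = £105,000 − £66,000 = £39,000
  Base: £1,018,000 − £39,000 = £979,000
  £979,000 × 12% = £117,480

£184,460 > £117,480, so the ordinary income tax governs.

£184,460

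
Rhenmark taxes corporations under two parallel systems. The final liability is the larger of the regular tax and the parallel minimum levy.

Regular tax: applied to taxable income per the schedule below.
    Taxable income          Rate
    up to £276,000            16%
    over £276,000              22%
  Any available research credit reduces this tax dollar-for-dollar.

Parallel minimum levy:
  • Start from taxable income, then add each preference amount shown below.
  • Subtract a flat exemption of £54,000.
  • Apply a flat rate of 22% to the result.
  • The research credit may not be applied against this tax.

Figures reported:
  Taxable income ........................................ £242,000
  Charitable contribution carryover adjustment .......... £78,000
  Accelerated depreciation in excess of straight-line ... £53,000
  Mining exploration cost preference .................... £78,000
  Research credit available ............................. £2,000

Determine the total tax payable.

Regular tax:
  £242,000 × 16% = £38,720
  Less research credit £2,000 → £36,720

Parallel minimum levy:
  Adjusted income: £242,000 + £78,000 + £53,000 + £78,000 = £451,000
  Less exemption £54,000 → base £397,000
  £397,000 × 22% = £87,340

£87,340 > £36,720, so the parallel minimum levy is the binding amount.

£87,340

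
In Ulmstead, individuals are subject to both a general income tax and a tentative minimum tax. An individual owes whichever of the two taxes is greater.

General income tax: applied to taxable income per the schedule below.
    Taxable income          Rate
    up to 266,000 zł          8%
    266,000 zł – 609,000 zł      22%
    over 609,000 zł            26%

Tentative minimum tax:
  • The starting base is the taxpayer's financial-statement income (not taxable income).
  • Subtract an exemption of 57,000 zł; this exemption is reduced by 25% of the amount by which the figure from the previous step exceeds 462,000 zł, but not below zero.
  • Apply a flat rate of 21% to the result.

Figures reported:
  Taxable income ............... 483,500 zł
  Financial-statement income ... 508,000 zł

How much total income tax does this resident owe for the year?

General income tax:
  266,000 zł × 8% = 21,280 zł
  217,500 zł × 22% = 47,850 zł
  → 69,130 zł

Tentative minimum tax:
  Base (financial-statement income): 508,000 zł
  Exemption: 57,000 zł − 25% × (508,000 zł − 462,000 zł) = 57,000 zł − 11,500 zł = 45,500 zł
  Base: 508,000 zł − 45,500 zł = 462,500 zł
  462,500 zł × 21% = 97,125 zł

97,125 zł > 69,130 zł, so the tentative minimum tax is the binding amount.

97,125 zł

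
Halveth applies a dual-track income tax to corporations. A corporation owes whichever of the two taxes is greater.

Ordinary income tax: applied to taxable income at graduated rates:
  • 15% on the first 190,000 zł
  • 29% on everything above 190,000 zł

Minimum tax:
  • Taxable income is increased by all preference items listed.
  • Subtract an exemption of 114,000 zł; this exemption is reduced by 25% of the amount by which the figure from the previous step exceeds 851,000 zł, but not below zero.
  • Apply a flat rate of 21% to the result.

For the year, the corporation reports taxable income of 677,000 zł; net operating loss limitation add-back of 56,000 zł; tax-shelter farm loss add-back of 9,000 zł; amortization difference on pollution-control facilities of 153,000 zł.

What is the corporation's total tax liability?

Minimum tax:
  Adjusted income: 677,000 zł + 56,000 zł + 9,000 zł + 153,000 zł = 895,000 zł
  Exemption: 114,000 zł − 25% × (895,000 zł − 851,000 zł) = 114,000 zł − 11,000 zł = 103,000 zł
  Base: 895,000 zł − 103,000 zł = 792,000 zł
  792,000 zł × 21% = 166,320 zł

Ordinary income tax:
  190,000 zł × 15% = 28,500 zł
  487,000 zł × 29% = 141,230 zł
  → 169,730 zł

169,730 zł > 166,320 zł, so the ordinary income tax governs.

169,730 zł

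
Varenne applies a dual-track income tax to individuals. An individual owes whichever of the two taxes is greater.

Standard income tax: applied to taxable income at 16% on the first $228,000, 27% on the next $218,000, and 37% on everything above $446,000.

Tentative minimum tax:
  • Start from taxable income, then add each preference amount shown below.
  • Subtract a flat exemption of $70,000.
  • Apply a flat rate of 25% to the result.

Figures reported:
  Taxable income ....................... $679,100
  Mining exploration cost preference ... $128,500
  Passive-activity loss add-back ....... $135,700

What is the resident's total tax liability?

$218,325

Tentative minimum tax:
  Adjusted income: $679,100 + $128,500 + $135,700 = $943,300
  Less exemption $70,000 → base $873,300
  $873,300 × 25% = $218,325

Standard income tax:
  $228,000 × 16% = $36,480
  $218,000 × 27% = $58,860
  $233,100 × 37% = $86,247
  → $181,587

$218,325 > $181,587, so the tentative minimum tax is the binding amount.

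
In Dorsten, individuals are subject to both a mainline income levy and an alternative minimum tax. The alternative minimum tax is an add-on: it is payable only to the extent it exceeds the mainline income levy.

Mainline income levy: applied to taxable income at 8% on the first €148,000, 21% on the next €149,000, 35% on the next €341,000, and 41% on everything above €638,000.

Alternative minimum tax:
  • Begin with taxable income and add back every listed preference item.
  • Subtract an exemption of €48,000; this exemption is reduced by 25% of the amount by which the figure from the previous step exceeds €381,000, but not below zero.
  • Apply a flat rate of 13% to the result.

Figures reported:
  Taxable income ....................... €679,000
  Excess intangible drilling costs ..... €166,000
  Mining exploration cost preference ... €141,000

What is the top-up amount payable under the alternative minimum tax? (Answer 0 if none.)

Alternative minimum tax:
  Adjusted income: €679,000 + €166,000 + €141,000 = €986,000
  Exemption: 25% × (€986,000 − €381,000) = €151,250 ≥ €48,000, so the exemption is fully phased out
  Base: €986,000 − €0 = €986,000
  €986,000 × 13% = €128,180

Mainline income levy:
  €148,000 × 8% = €11,840
  €149,000 × 21% = €31,290
  €341,000 × 35% = €119,350
  €41,000 × 41% = €16,810
  → €179,290

€128,180 ≤ €179,290, so no add-on is due.

€0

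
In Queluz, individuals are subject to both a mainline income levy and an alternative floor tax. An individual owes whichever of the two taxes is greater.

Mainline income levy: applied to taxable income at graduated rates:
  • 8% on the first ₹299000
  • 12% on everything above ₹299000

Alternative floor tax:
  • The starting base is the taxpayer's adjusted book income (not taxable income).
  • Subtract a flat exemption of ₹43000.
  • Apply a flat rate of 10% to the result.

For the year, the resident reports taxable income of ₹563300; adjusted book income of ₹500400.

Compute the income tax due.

₹55636

Alternative floor tax:
  Base (adjusted book income): ₹500400
  Less exemption ₹43000 → base ₹457400
  ₹457400 × 10% = ₹45740

Mainline income levy:
  ₹299000 × 8% = ₹23920
  ₹264300 × 12% = ₹31716
  → ₹55636

₹55636 > ₹45740, so the mainline income levy governs.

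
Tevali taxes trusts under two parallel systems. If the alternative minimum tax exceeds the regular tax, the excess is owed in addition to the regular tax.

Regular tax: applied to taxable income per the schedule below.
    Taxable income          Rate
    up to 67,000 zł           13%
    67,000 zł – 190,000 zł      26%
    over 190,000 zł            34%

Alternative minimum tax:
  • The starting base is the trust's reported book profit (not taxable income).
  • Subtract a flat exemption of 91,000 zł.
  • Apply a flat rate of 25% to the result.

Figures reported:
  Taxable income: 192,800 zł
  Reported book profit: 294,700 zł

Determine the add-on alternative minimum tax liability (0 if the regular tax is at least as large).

9,283 zł

Alternative minimum tax:
  Base (reported book profit): 294,700 zł
  Less exemption 91,000 zł → base 203,700 zł
  203,700 zł × 25% = 50,925 zł

Regular tax:
  67,000 zł × 13% = 8,710 zł
  123,000 zł × 26% = 31,980 zł
  2,800 zł × 34% = 952 zł
  → 41,642 zł

Excess of alternative minimum tax over regular tax: 50,925 zł − 41,642 zł = 9,283 zł.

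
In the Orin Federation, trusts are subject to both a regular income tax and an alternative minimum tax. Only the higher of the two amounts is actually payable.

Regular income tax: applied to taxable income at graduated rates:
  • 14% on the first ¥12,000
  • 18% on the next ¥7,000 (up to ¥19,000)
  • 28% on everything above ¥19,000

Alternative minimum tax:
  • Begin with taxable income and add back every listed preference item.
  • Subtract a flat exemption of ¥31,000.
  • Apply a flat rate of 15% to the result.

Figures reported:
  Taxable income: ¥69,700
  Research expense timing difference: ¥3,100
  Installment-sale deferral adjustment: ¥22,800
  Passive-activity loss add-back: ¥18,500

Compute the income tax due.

Regular income tax:
  ¥12,000 × 14% = ¥1,680
  ¥7,000 × 18% = ¥1,260
  ¥50,700 × 28% = ¥14,196
  → ¥17,136

Alternative minimum tax:
  Adjusted income: ¥69,700 + ¥3,100 + ¥22,800 + ¥18,500 = ¥114,100
  Less exemption ¥31,000 → base ¥83,100
  ¥83,100 × 15% = ¥12,465

¥17,136 > ¥12,465, so the regular income tax governs.

¥17,136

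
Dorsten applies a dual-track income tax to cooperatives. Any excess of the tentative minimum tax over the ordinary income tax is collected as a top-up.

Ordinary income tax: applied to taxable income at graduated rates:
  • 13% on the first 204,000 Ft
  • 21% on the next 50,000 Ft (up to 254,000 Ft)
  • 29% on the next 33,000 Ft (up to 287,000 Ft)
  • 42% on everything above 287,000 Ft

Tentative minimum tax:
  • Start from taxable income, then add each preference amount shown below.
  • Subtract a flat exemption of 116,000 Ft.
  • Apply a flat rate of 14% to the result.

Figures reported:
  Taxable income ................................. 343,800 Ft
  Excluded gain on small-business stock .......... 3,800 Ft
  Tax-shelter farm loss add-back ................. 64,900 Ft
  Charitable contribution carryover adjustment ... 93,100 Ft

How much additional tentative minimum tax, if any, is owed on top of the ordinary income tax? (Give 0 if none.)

0 Ft

Tentative minimum tax:
  Adjusted income: 343,800 Ft + 3,800 Ft + 64,900 Ft + 93,100 Ft = 505,600 Ft
  Less exemption 116,000 Ft → base 389,600 Ft
  389,600 Ft × 14% = 54,544 Ft

Ordinary income tax:
  204,000 Ft × 13% = 26,520 Ft
  50,000 Ft × 21% = 10,500 Ft
  33,000 Ft × 29% = 9,570 Ft
  56,800 Ft × 42% = 23,856 Ft
  → 70,446 Ft

54,544 Ft ≤ 70,446 Ft, so no add-on is due.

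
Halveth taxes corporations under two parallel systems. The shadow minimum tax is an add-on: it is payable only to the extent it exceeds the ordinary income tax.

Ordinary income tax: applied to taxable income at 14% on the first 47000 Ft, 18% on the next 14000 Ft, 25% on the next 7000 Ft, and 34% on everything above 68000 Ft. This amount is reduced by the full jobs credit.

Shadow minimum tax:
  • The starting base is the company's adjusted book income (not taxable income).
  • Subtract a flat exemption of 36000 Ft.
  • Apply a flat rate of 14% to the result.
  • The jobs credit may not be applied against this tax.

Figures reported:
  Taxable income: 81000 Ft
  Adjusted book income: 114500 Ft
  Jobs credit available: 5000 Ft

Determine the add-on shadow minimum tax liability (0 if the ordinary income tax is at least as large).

Shadow minimum tax:
  Base (adjusted book income): 114500 Ft
  Less exemption 36000 Ft → base 78500 Ft
  78500 Ft × 14% = 10990 Ft

Ordinary income tax:
  47000 Ft × 14% = 6580 Ft
  14000 Ft × 18% = 2520 Ft
  7000 Ft × 25% = 1750 Ft
  13000 Ft × 34% = 4420 Ft
  → 15270 Ft
  Less jobs credit 5000 Ft → 10270 Ft

Excess of shadow minimum tax over ordinary income tax: 10990 Ft − 10270 Ft = 720 Ft.

720 Ft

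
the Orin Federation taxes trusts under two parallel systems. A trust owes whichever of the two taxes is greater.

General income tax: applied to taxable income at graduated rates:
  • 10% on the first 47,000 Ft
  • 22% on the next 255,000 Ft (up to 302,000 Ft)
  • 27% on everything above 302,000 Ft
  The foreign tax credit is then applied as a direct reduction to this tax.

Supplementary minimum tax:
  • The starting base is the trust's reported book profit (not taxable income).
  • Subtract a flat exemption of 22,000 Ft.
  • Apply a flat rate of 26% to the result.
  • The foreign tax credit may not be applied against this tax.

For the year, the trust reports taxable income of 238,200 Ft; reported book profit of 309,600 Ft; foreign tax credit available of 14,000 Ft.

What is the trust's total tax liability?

General income tax:
  47,000 Ft × 10% = 4,700 Ft
  191,200 Ft × 22% = 42,064 Ft
  → 46,764 Ft
  Less foreign tax credit 14,000 Ft → 32,764 Ft

Supplementary minimum tax:
  Base (reported book profit): 309,600 Ft
  Less exemption 22,000 Ft → base 287,600 Ft
  287,600 Ft × 26% = 74,776 Ft

74,776 Ft > 32,764 Ft, so the supplementary minimum tax is the binding amount.

74,776 Ft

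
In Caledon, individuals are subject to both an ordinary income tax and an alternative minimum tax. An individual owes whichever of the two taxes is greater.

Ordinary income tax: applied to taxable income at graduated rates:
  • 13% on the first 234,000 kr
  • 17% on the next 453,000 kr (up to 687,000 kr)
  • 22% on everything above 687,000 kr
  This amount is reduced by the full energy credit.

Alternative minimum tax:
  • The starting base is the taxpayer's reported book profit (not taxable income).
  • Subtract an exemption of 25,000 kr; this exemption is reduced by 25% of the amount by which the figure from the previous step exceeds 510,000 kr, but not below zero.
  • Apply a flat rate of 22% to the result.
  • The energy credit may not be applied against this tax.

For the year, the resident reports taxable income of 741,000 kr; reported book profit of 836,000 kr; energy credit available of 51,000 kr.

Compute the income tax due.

183,920 kr

Ordinary income tax:
  234,000 kr × 13% = 30,420 kr
  453,000 kr × 17% = 77,010 kr
  54,000 kr × 22% = 11,880 kr
  → 119,310 kr
  Less energy credit 51,000 kr → 68,310 kr

Alternative minimum tax:
  Base (reported book profit): 836,000 kr
  Exemption: 25% × (836,000 kr − 510,000 kr) = 81,500 kr ≥ 25,000 kr, so the exemption is fully phased out
  Base: 836,000 kr − 0 kr = 836,000 kr
  836,000 kr × 22% = 183,920 kr

183,920 kr > 68,310 kr, so the alternative minimum tax is the binding amount.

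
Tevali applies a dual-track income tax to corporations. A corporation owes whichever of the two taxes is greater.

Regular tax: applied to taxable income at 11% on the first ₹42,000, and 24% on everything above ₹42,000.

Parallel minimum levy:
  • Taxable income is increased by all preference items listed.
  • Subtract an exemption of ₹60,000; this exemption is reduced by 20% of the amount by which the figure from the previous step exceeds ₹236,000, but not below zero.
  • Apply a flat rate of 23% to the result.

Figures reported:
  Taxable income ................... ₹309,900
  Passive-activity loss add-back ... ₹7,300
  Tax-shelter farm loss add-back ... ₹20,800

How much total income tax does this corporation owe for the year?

₹68,916

Regular tax:
  ₹42,000 × 11% = ₹4,620
  ₹267,900 × 24% = ₹64,296
  → ₹68,916

Parallel minimum levy:
  Adjusted income: ₹309,900 + ₹7,300 + ₹20,800 = ₹338,000
  Exemption: ₹60,000 − 20% × (₹338,000 − ₹236,000) = ₹60,000 − ₹20,400 = ₹39,600
  Base: ₹338,000 − ₹39,600 = ₹298,400
  ₹298,400 × 23% = ₹68,632

₹68,916 > ₹68,632, so the regular tax governs.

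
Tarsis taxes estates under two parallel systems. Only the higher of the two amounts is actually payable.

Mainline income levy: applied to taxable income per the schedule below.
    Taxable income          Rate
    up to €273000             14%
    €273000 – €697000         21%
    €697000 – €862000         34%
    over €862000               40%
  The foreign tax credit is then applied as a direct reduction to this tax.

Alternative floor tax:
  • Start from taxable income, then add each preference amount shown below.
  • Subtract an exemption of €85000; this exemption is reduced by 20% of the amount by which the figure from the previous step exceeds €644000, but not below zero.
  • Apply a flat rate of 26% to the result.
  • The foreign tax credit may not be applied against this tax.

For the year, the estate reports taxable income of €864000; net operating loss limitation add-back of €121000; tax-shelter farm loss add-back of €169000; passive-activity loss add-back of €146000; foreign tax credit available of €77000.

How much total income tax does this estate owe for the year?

Alternative floor tax:
  Adjusted income: €864000 + €121000 + €169000 + €146000 = €1300000
  Exemption: 20% × (€1300000 − €644000) = €131200 ≥ €85000, so the exemption is fully phased out
  Base: €1300000 − €0 = €1300000
  €1300000 × 26% = €338000

Mainline income levy:
  €273000 × 14% = €38220
  €424000 × 21% = €89040
  €165000 × 34% = €56100
  €2000 × 40% = €800
  → €184160
  Less foreign tax credit €77000 → €107160

€338000 > €107160, so the alternative floor tax is the binding amount.

€338000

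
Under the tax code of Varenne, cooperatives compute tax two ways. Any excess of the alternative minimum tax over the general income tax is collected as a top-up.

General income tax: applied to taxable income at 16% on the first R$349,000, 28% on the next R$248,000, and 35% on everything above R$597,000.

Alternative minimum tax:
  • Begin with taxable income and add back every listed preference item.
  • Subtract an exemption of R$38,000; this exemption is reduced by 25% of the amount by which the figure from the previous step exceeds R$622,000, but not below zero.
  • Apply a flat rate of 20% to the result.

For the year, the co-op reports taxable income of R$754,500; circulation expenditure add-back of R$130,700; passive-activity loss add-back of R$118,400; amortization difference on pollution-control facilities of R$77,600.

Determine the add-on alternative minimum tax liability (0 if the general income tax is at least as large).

Alternative minimum tax:
  Adjusted income: R$754,500 + R$130,700 + R$118,400 + R$77,600 = R$1,081,200
  Exemption: 25% × (R$1,081,200 − R$622,000) = R$114,800 ≥ R$38,000, so the exemption is fully phased out
  Base: R$1,081,200 − R$0 = R$1,081,200
  R$1,081,200 × 20% = R$216,240

General income tax:
  R$349,000 × 16% = R$55,840
  R$248,000 × 28% = R$69,440
  R$157,500 × 35% = R$55,125
  → R$180,405

Excess of alternative minimum tax over general income tax: R$216,240 − R$180,405 = R$35,835.

R$35,835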